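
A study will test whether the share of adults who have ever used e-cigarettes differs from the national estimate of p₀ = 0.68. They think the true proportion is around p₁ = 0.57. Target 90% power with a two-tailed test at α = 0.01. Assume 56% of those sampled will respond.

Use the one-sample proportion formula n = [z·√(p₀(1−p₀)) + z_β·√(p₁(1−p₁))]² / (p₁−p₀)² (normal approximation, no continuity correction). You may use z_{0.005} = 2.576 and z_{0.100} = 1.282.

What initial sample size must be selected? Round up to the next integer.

n = [z_{α/2}·√(p₀q₀) + z_β·√(p₁q₁)]² / (p₁ − p₀)²
  = [2.576·√(0.68·0.32) + 1.282·√(0.57·0.43)]² / (-0.11)²
  = [2.576·0.4665 + 1.282·0.4951]² / 0.0121
  = [1.8363]² / 0.0121
  = 278.69
Adjust for 56% response: 278.69 / 0.56 = 497.65.
Round up → n = 498.

n = 498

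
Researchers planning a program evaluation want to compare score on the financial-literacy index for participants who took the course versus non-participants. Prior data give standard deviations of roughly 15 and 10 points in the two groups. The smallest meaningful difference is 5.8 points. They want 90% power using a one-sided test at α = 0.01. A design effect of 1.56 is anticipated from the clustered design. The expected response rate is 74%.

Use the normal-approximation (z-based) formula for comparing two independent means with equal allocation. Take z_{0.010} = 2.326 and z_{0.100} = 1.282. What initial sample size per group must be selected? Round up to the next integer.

n = 266 per group

n = (z_α + z_β)² · (σ₁² + σ₂²) / δ²
  = (2.326 + 1.282)² · (15² + 10² = 325) / 5.8²
  = 13.0177 · 325 / 33.64
  = 125.77
Design effect: 1.56 × 125.77 = 196.19.
Adjust for 74% response: 196.19 / 0.74 = 265.13.
Round up → n = 266 per group.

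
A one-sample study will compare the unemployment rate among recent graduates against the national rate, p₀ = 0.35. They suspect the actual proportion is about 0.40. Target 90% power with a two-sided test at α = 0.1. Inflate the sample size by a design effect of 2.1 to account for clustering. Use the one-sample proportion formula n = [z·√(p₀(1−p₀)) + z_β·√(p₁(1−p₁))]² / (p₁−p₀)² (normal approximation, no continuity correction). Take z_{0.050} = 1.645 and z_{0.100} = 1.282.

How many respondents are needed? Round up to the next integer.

n = 1677

n = [z_{α/2}·√(p₀q₀) + z_β·√(p₁q₁)]² / (p₁ − p₀)²
  = [1.645·√(0.35·0.65) + 1.282·√(0.40·0.60)]² / (0.05)²
  = [1.645·0.4770 + 1.282·0.4899]² / 0.0025
  = [1.4127]² / 0.0025
  = 798.25
Design effect: 2.1 × 798.25 = 1676.32.
Round up → n = 1677.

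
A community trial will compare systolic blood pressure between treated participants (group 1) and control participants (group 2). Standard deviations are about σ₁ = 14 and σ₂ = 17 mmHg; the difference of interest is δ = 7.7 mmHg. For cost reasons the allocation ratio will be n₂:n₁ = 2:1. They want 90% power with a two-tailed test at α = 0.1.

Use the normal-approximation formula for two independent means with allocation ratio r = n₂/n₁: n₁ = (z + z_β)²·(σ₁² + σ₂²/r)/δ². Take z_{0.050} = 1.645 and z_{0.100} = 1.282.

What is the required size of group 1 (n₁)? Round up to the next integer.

n₁ = (z_{α/2} + z_β)² · (σ₁² + σ₂²/r) / δ²
   = (1.645 + 1.282)² · (14² + 17²/2) / 7.7²
   = 8.5673 · (196 + 144.5) / 59.29
   = 8.5673 · 340.5 / 59.29
   = 49.20
Round up → n₁ = 50; n₂ = r·n₁ = 2 × 50 = 100.

n₁ = 50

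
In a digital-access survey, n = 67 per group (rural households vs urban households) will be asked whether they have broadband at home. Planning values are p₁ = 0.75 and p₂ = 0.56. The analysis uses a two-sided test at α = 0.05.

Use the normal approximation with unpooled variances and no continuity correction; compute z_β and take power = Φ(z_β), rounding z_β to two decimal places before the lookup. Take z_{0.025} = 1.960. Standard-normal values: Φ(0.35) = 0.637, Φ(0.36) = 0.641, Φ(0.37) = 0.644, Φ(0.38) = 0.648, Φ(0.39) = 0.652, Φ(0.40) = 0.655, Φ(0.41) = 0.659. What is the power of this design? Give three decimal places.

z_β = |p₁−p₂|·√(n/[p₁q₁+p₂q₂]) − z_{α/2}
    = 0.19 · √(67/0.4339) − 1.960
    = 0.19 · 12.4263 − 1.960
    = 2.3610 − 1.960 = 0.4010 → 0.40
Power = Φ(0.40) = 0.655.

Power ≈ 0.655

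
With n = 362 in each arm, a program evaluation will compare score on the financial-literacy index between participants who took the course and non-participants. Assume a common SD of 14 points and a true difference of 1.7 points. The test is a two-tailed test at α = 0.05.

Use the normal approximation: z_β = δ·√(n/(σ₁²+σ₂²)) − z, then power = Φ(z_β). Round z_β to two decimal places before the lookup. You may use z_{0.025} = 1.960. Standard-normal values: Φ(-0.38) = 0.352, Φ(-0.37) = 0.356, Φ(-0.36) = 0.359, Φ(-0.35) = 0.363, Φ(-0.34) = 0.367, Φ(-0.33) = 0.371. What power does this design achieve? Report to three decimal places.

Power ≈ 0.371

z_β = δ·√(n/(σ₁²+σ₂²)) − z_{α/2}
    = 1.7 · √(362/392) − 1.960
    = 1.7 · 0.96097 − 1.960
    = 1.6337 − 1.960 = -0.3263 → -0.33
Power = Φ(-0.33) = 0.371.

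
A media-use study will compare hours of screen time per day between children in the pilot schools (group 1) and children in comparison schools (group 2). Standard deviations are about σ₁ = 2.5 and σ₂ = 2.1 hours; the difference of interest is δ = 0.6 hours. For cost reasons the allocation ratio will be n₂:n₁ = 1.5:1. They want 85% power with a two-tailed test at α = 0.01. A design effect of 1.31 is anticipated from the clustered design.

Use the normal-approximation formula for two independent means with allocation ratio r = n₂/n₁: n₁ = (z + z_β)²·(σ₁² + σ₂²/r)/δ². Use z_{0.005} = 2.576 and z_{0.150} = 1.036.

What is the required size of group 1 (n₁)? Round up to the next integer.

n₁ = (z_{α/2} + z_β)² · (σ₁² + σ₂²/r) / δ²
   = (2.576 + 1.036)² · (2.5² + 2.1²/1.5) / 0.6²
   = 13.0465 · (6.25 + 2.94) / 0.36
   = 13.0465 · 9.19 / 0.36
   = 333.05
Design effect: 1.31 × 333.05 = 436.29.
Round up → n₁ = 437; n₂ = r·n₁ = 1.5 × 437 = 656.

n₁ = 437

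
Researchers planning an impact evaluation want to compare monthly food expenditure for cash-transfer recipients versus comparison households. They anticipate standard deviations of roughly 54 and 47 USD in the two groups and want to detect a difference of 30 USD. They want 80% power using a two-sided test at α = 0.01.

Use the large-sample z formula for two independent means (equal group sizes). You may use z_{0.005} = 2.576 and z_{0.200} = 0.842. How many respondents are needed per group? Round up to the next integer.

n = (z_{α/2} + z_β)² · (σ₁² + σ₂²) / δ²
  = (2.576 + 0.842)² · (54² + 47² = 5125) / 30²
  = 11.6827 · 5125 / 900
  = 66.53
Round up → n = 67 per group.

n = 67 per group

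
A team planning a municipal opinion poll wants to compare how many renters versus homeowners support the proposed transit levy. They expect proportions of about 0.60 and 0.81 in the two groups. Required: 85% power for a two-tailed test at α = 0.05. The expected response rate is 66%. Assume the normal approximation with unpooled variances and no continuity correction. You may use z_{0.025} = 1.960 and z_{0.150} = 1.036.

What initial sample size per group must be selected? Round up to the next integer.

n = 122 per group

n = (z_{α/2} + z_β)² · [p₁(1−p₁) + p₂(1−p₂)] / (p₁ − p₂)²
  = (1.960 + 1.036)² · (0.60·0.40 + 0.81·0.19) / (-0.21)²
  = (2.996)² · (0.2400 + 0.1539) / 0.0441
  = 8.9760 · 0.3939 / 0.0441
  = 80.17
Adjust for 66% response: 80.17 / 0.66 = 121.48.
Round up → n = 122 per group.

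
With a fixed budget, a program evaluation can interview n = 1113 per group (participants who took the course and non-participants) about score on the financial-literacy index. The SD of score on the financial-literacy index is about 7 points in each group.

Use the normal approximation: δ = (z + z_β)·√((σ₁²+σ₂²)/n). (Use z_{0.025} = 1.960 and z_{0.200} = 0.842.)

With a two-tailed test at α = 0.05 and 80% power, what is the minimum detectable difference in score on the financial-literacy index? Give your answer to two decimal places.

δ = (z_{α/2} + z_β) · √((σ₁²+σ₂²)/n)
  = (1.960 + 0.842) · √(98/1113)
  = 2.802 · √0.08805
  = 2.802 · 0.2967
  = 0.8314

Minimum detectable difference ≈ 0.83 points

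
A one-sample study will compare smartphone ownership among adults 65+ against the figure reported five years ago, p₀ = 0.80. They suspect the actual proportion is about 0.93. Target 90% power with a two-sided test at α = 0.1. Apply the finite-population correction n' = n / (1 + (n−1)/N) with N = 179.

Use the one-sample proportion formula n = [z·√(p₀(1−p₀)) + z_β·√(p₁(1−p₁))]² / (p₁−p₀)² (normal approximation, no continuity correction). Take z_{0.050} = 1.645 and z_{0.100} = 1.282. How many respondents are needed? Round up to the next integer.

n = 44

n = [z_{α/2}·√(p₀q₀) + z_β·√(p₁q₁)]² / (p₁ − p₀)²
  = [1.645·√(0.80·0.20) + 1.282·√(0.93·0.07)]² / (0.13)²
  = [1.645·0.4000 + 1.282·0.2551]² / 0.0169
  = [0.9851]² / 0.0169
  = 57.42
Finite-population correction (N = 179): 57.42 / (1 + (57.42 − 1)/179) = 43.66.
Round up → n = 44.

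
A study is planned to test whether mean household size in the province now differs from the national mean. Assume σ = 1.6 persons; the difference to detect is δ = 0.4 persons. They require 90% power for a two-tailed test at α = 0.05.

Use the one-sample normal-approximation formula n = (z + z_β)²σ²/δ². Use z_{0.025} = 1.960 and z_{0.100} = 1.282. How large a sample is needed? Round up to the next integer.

n = (z_{α/2} + z_β)² · σ² / δ²
  = (1.960 + 1.282)² · 1.6² / 0.4²
  = 10.5106 · 2.56 / 0.16
  = 168.17
Round up → n = 169.

n = 169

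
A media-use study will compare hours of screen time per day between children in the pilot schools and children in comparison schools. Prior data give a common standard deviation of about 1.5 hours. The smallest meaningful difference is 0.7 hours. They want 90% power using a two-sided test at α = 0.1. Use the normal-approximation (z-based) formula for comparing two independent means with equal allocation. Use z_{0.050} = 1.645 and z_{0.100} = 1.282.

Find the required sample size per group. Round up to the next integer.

n = (z_{α/2} + z_β)² · (σ₁² + σ₂²) / δ²
  = (1.645 + 1.282)² · (2·1.5² = 4.5) / 0.7²
  = 8.5673 · 4.5 / 0.49
  = 78.68
Round up → n = 79 per group.

n = 79 per group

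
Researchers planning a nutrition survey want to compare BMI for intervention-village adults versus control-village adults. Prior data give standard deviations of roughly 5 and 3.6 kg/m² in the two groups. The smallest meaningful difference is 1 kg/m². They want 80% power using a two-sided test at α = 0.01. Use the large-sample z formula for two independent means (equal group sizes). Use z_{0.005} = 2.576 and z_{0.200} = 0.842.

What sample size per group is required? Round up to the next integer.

n = 444 per group

n = (z_{α/2} + z_β)² · (σ₁² + σ₂²) / δ²
  = (2.576 + 0.842)² · (5² + 3.6² = 37.96) / 1²
  = 11.6827 · 37.96 / 1
  = 443.48
Round up → n = 444 per group.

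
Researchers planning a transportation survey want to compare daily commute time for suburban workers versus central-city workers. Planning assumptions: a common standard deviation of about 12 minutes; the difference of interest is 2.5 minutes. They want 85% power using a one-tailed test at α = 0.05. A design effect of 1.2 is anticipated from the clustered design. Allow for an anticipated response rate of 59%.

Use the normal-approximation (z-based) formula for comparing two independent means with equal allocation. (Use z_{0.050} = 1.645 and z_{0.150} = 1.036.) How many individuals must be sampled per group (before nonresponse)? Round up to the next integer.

n = 674 per group

n = (z_α + z_β)² · (σ₁² + σ₂²) / δ²
  = (1.645 + 1.036)² · (2·12² = 288) / 2.5²
  = 7.1878 · 288 / 6.25
  = 331.21
Design effect: 1.2 × 331.21 = 397.45.
Adjust for 59% response: 397.45 / 0.59 = 673.65.
Round up → n = 674 per group.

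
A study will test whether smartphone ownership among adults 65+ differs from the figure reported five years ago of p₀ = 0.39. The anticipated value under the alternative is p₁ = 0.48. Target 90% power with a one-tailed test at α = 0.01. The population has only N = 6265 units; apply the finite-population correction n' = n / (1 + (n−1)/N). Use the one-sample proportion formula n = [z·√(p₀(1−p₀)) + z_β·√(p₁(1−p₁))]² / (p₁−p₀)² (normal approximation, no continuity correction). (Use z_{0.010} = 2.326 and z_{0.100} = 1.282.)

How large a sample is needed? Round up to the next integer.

n = 367

n = [z_α·√(p₀q₀) + z_β·√(p₁q₁)]² / (p₁ − p₀)²
  = [2.326·√(0.39·0.61) + 1.282·√(0.48·0.52)]² / (0.09)²
  = [2.326·0.4877 + 1.282·0.4996]² / 0.0081
  = [1.7750]² / 0.0081
  = 388.96
Finite-population correction (N = 6265): 388.96 / (1 + (388.96 − 1)/6265) = 366.28.
Round up → n = 367.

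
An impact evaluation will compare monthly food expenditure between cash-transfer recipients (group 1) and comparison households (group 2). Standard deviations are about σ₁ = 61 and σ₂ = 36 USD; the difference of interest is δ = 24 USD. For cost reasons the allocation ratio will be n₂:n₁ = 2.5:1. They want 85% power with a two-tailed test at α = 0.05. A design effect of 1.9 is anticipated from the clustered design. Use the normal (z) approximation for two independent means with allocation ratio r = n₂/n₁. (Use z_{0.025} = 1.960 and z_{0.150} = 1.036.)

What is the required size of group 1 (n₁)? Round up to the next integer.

n₁ = (z_{α/2} + z_β)² · (σ₁² + σ₂²/r) / δ²
   = (1.960 + 1.036)² · (61² + 36²/2.5) / 24²
   = 8.9760 · (3721 + 518.4) / 576
   = 8.9760 · 4239.4 / 576
   = 66.06
Design effect: 1.9 × 66.06 = 125.52.
Round up → n₁ = 126; n₂ = r·n₁ = 2.5 × 126 = 315.

n₁ = 126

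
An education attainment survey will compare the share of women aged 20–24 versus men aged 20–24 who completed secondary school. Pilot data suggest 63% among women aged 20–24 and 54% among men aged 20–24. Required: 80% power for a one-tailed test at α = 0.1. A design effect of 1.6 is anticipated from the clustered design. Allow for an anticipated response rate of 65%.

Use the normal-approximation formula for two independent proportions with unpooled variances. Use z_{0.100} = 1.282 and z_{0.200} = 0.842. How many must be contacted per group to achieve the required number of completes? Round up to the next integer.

n = 661 per group

n = (z_α + z_β)² · [p₁(1−p₁) + p₂(1−p₂)] / (p₁ − p₂)²
  = (1.282 + 0.842)² · (0.63·0.37 + 0.54·0.46) / (0.09)²
  = (2.124)² · (0.2331 + 0.2484) / 0.0081
  = 4.5114 · 0.4815 / 0.0081
  = 268.18
Design effect: 1.6 × 268.18 = 429.08.
Adjust for 65% response: 429.08 / 0.65 = 660.13.
Round up → n = 661 per group.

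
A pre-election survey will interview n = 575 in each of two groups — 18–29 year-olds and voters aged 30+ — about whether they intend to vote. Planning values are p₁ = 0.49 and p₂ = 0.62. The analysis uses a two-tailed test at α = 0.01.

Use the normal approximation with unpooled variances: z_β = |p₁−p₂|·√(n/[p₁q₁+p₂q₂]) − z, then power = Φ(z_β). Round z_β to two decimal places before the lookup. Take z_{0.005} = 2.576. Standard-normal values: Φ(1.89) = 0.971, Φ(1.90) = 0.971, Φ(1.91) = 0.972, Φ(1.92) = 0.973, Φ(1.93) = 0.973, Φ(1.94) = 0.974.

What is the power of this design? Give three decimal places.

Power ≈ 0.971

z_β = |p₁−p₂|·√(n/[p₁q₁+p₂q₂]) − z_{α/2}
    = 0.13 · √(575/0.4855) − 2.576
    = 0.13 · 34.4143 − 2.576
    = 4.4739 − 2.576 = 1.8979 → 1.90
Power = Φ(1.90) = 0.971.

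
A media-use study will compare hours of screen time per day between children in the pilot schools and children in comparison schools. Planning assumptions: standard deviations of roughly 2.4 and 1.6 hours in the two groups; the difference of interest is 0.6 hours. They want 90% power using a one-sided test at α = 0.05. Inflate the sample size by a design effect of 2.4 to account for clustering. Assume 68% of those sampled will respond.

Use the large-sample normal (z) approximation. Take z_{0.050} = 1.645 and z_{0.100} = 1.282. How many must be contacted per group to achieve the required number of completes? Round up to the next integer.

n = (z_α + z_β)² · (σ₁² + σ₂²) / δ²
  = (1.645 + 1.282)² · (2.4² + 1.6² = 8.32) / 0.6²
  = 8.5673 · 8.32 / 0.36
  = 198.00
Design effect: 2.4 × 198.00 = 475.20.
Adjust for 68% response: 475.20 / 0.68 = 698.83.
Round up → n = 699 per group.

n = 699 per group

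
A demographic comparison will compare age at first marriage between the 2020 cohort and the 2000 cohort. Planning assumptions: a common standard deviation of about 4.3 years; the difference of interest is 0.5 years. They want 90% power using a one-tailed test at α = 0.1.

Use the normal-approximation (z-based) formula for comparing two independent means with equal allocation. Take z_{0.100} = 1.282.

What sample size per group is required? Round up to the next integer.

n = 973 per group

n = (z_α + z_β)² · (σ₁² + σ₂²) / δ²
  = (1.282 + 1.282)² · (2·4.3² = 36.98) / 0.5²
  = 6.5741 · 36.98 / 0.25
  = 972.44
Round up → n = 973 per group.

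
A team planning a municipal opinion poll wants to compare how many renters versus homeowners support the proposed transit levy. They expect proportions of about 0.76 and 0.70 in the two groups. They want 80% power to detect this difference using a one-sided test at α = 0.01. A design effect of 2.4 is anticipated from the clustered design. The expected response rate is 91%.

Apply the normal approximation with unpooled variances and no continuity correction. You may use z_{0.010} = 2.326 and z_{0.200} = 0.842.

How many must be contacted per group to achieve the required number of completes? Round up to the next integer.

n = 2886 per group

n = (z_α + z_β)² · [p₁(1−p₁) + p₂(1−p₂)] / (p₁ − p₂)²
  = (2.326 + 0.842)² · (0.76·0.24 + 0.70·0.30) / (0.06)²
  = (3.168)² · (0.1824 + 0.2100) / 0.0036
  = 10.0362 · 0.3924 / 0.0036
  = 1093.95
Design effect: 2.4 × 1093.95 = 2625.48.
Adjust for 91% response: 2625.48 / 0.91 = 2885.14.
Round up → n = 2886 per group.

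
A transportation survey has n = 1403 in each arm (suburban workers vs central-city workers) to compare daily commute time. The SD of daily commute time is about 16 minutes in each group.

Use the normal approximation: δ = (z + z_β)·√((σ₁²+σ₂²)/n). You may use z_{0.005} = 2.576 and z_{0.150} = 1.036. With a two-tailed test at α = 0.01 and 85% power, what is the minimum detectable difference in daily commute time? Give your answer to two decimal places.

δ = (z_{α/2} + z_β) · √((σ₁²+σ₂²)/n)
  = (2.576 + 1.036) · √(512/1403)
  = 3.612 · √0.36493
  = 3.612 · 0.6041
  = 2.1820

Minimum detectable difference ≈ 2.18 minutes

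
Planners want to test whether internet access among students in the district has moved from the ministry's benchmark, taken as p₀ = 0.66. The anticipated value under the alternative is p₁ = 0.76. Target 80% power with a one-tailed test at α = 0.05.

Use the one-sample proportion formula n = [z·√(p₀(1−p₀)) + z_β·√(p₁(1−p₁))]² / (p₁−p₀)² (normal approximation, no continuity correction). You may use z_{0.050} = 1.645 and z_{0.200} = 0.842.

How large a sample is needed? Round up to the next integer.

n = [z_α·√(p₀q₀) + z_β·√(p₁q₁)]² / (p₁ − p₀)²
  = [1.645·√(0.66·0.34) + 0.842·√(0.76·0.24)]² / (0.10)²
  = [1.645·0.4737 + 0.842·0.4271]² / 0.0100
  = [1.1389]² / 0.0100
  = 129.70
Round up → n = 130.

n = 130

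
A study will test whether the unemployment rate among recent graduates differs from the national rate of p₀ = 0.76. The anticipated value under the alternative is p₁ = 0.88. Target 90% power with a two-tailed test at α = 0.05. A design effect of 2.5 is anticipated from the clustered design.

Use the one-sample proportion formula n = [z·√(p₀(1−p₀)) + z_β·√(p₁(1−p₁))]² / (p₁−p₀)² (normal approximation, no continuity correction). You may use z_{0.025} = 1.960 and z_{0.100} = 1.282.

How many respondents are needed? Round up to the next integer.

n = 273

n = [z_{α/2}·√(p₀q₀) + z_β·√(p₁q₁)]² / (p₁ − p₀)²
  = [1.960·√(0.76·0.24) + 1.282·√(0.88·0.12)]² / (0.12)²
  = [1.960·0.4271 + 1.282·0.3250]² / 0.0144
  = [1.2537]² / 0.0144
  = 109.15
Design effect: 2.5 × 109.15 = 272.87.
Round up → n = 273.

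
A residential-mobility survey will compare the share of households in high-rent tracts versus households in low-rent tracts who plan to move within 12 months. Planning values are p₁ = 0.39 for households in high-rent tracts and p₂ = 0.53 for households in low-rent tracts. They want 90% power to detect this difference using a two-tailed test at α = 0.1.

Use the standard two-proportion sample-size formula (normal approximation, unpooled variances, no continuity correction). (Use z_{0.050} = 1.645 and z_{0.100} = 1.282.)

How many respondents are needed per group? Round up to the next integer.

n = 213 per group

n = (z_{α/2} + z_β)² · [p₁(1−p₁) + p₂(1−p₂)] / (p₁ − p₂)²
  = (1.645 + 1.282)² · (0.39·0.61 + 0.53·0.47) / (-0.14)²
  = (2.927)² · (0.2379 + 0.2491) / 0.0196
  = 8.5673 · 0.4870 / 0.0196
  = 212.87
Round up → n = 213 per group.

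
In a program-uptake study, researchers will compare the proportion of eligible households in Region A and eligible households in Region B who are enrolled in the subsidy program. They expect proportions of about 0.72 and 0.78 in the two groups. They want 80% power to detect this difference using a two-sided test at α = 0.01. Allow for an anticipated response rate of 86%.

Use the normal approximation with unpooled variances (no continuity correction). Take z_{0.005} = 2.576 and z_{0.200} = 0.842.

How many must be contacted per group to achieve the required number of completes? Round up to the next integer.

n = 1409 per group

n = (z_{α/2} + z_β)² · [p₁(1−p₁) + p₂(1−p₂)] / (p₁ − p₂)²
  = (2.576 + 0.842)² · (0.72·0.28 + 0.78·0.22) / (-0.06)²
  = (3.418)² · (0.2016 + 0.1716) / 0.0036
  = 11.6827 · 0.3732 / 0.0036
  = 1211.11
Adjust for 86% response: 1211.11 / 0.86 = 1408.27.
Round up → n = 1409 per group.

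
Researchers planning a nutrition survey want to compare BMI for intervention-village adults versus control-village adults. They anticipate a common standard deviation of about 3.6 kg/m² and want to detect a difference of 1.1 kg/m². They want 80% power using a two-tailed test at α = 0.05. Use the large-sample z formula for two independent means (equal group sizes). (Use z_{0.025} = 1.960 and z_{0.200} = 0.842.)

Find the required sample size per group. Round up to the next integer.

n = (z_{α/2} + z_β)² · (σ₁² + σ₂²) / δ²
  = (1.960 + 0.842)² · (2·3.6² = 25.92) / 1.1²
  = 7.8512 · 25.92 / 1.21
  = 168.18
Round up → n = 169 per group.

n = 169 per group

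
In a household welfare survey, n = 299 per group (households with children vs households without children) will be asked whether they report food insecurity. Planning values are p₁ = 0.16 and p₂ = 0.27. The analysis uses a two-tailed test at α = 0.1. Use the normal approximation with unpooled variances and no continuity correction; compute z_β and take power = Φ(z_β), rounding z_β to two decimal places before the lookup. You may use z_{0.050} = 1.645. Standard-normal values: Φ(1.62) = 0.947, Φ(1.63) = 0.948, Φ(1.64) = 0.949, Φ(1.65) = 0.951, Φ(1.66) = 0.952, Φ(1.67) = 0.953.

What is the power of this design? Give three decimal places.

z_β = |p₁−p₂|·√(n/[p₁q₁+p₂q₂]) − z_{α/2}
    = 0.11 · √(299/0.3315) − 1.645
    = 0.11 · 30.0327 − 1.645
    = 3.3036 − 1.645 = 1.6586 → 1.66
Power = Φ(1.66) = 0.952.

Power ≈ 0.952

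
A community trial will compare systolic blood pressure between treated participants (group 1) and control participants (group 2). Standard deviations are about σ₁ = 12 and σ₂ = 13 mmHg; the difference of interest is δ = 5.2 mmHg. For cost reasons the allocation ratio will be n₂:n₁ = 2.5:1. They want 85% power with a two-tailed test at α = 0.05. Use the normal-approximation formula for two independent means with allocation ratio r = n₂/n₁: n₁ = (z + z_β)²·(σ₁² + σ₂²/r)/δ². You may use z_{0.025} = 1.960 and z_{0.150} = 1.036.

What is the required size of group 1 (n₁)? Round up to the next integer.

n₁ = (z_{α/2} + z_β)² · (σ₁² + σ₂²/r) / δ²
   = (1.960 + 1.036)² · (12² + 13²/2.5) / 5.2²
   = 8.9760 · (144 + 67.6) / 27.04
   = 8.9760 · 211.6 / 27.04
   = 70.24
Round up → n₁ = 71; n₂ = r·n₁ = 2.5 × 71 = 178.

n₁ = 71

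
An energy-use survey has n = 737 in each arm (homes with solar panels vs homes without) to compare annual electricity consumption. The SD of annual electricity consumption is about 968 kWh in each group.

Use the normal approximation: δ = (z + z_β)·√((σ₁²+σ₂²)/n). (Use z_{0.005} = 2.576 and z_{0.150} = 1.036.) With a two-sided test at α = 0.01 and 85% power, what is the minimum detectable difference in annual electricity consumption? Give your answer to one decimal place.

Minimum detectable difference ≈ 182.1 kWh

δ = (z_{α/2} + z_β) · √((σ₁²+σ₂²)/n)
  = (2.576 + 1.036) · √(1874048/737)
  = 3.612 · √2542.8
  = 3.612 · 50.4262
  = 182.1396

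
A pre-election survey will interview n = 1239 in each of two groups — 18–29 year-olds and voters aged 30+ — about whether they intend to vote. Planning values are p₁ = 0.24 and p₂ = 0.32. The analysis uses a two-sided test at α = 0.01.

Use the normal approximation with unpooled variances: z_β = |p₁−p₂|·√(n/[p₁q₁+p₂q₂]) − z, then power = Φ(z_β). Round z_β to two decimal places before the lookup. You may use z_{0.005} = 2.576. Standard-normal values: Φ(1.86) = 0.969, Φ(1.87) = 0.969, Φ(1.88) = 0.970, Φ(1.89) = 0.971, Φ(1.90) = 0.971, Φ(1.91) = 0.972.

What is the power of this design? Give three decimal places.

z_β = |p₁−p₂|·√(n/[p₁q₁+p₂q₂]) − z_{α/2}
    = 0.08 · √(1239/0.4000) − 2.576
    = 0.08 · 55.6552 − 2.576
    = 4.4524 − 2.576 = 1.8764 → 1.88
Power = Φ(1.88) = 0.970.

Power ≈ 0.970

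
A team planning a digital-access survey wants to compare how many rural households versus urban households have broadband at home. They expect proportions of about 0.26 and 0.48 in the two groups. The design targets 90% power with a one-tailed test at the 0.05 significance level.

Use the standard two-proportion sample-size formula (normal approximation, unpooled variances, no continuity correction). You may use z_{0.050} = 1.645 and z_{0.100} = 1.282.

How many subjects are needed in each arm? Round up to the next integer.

n = (z_α + z_β)² · [p₁(1−p₁) + p₂(1−p₂)] / (p₁ − p₂)²
  = (1.645 + 1.282)² · (0.26·0.74 + 0.48·0.52) / (-0.22)²
  = (2.927)² · (0.1924 + 0.2496) / 0.0484
  = 8.5673 · 0.4420 / 0.0484
  = 78.24
Round up → n = 79 per group.

n = 79 per group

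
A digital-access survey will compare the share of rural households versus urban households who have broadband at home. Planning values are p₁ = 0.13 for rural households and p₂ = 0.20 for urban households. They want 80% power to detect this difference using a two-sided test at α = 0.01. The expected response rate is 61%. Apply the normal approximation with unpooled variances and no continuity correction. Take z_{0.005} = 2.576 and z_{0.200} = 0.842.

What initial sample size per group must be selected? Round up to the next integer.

n = 1068 per group

n = (z_{α/2} + z_β)² · [p₁(1−p₁) + p₂(1−p₂)] / (p₁ − p₂)²
  = (2.576 + 0.842)² · (0.13·0.87 + 0.20·0.80) / (-0.07)²
  = (3.418)² · (0.1131 + 0.1600) / 0.0049
  = 11.6827 · 0.2731 / 0.0049
  = 651.13
Adjust for 61% response: 651.13 / 0.61 = 1067.43.
Round up → n = 1068 per group.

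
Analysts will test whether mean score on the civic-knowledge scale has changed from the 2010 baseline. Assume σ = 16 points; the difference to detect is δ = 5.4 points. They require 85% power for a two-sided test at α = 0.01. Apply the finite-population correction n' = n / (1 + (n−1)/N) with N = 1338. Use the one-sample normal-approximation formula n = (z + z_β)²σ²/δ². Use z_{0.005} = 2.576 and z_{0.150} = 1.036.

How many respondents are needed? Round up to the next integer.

n = 106

n = (z_{α/2} + z_β)² · σ² / δ²
  = (2.576 + 1.036)² · 16² / 5.4²
  = 13.0465 · 256 / 29.16
  = 114.54
Finite-population correction (N = 1338): 114.54 / (1 + (114.54 − 1)/1338) = 105.58.
Round up → n = 106.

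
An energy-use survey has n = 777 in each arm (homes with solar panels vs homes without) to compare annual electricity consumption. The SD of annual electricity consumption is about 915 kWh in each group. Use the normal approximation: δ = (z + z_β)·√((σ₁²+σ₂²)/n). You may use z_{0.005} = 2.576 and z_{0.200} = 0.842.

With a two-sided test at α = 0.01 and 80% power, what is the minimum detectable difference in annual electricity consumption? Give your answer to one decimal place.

δ = (z_{α/2} + z_β) · √((σ₁²+σ₂²)/n)
  = (2.576 + 0.842) · √(1674450/777)
  = 3.418 · √2155.0
  = 3.418 · 46.4222
  = 158.6710

Minimum detectable difference ≈ 158.7 kWh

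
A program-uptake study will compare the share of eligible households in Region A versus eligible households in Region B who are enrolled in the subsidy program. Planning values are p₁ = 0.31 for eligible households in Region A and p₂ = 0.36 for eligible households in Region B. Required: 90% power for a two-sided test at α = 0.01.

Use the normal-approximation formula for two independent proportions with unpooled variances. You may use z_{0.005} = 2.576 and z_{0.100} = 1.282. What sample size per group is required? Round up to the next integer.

n = (z_{α/2} + z_β)² · [p₁(1−p₁) + p₂(1−p₂)] / (p₁ − p₂)²
  = (2.576 + 1.282)² · (0.31·0.69 + 0.36·0.64) / (-0.05)²
  = (3.858)² · (0.2139 + 0.2304) / 0.0025
  = 14.8842 · 0.4443 / 0.0025
  = 2645.21
Round up → n = 2646 per group.

n = 2646 per group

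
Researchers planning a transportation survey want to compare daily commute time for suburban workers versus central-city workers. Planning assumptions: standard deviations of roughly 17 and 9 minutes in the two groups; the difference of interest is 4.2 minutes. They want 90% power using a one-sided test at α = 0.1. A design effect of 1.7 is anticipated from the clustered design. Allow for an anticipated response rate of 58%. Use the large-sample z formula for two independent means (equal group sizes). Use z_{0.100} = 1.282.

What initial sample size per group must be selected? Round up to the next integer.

n = (z_α + z_β)² · (σ₁² + σ₂²) / δ²
  = (1.282 + 1.282)² · (17² + 9² = 370) / 4.2²
  = 6.5741 · 370 / 17.64
  = 137.89
Design effect: 1.7 × 137.89 = 234.42.
Adjust for 58% response: 234.42 / 0.58 = 404.17.
Round up → n = 405 per group.

n = 405 per group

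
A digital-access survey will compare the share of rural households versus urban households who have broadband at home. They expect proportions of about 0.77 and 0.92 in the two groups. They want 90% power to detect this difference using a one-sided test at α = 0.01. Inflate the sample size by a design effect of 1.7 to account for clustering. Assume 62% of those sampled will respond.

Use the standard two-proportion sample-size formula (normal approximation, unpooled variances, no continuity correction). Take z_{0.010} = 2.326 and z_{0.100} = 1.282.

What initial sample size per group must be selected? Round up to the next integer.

n = 398 per group

n = (z_α + z_β)² · [p₁(1−p₁) + p₂(1−p₂)] / (p₁ − p₂)²
  = (2.326 + 1.282)² · (0.77·0.23 + 0.92·0.08) / (-0.15)²
  = (3.608)² · (0.1771 + 0.0736) / 0.0225
  = 13.0177 · 0.2507 / 0.0225
  = 145.05
Design effect: 1.7 × 145.05 = 246.58.
Adjust for 62% response: 246.58 / 0.62 = 397.71.
Round up → n = 398 per group.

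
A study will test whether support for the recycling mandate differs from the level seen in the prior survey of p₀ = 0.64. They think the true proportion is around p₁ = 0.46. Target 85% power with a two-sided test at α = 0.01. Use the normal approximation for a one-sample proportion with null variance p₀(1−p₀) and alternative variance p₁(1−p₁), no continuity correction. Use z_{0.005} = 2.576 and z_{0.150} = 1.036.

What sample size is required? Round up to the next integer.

n = [z_{α/2}·√(p₀q₀) + z_β·√(p₁q₁)]² / (p₁ − p₀)²
  = [2.576·√(0.64·0.36) + 1.036·√(0.46·0.54)]² / (-0.18)²
  = [2.576·0.4800 + 1.036·0.4984]² / 0.0324
  = [1.7528]² / 0.0324
  = 94.83
Round up → n = 95.

n = 95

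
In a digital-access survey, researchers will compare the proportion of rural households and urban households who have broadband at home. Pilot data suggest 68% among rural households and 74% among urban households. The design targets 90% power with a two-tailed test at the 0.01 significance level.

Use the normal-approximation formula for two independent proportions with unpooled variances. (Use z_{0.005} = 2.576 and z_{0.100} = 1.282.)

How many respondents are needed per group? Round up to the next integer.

n = 1696 per group

n = (z_{α/2} + z_β)² · [p₁(1−p₁) + p₂(1−p₂)] / (p₁ − p₂)²
  = (2.576 + 1.282)² · (0.68·0.32 + 0.74·0.26) / (-0.06)²
  = (3.858)² · (0.2176 + 0.1924) / 0.0036
  = 14.8842 · 0.4100 / 0.0036
  = 1695.14
Round up → n = 1696 per group.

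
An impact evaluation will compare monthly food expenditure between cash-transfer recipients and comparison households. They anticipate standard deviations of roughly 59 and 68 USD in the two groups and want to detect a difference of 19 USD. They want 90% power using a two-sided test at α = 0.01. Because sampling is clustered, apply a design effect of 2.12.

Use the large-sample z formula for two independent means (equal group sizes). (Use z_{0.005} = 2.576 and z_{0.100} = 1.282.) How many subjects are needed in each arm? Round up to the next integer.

n = (z_{α/2} + z_β)² · (σ₁² + σ₂²) / δ²
  = (2.576 + 1.282)² · (59² + 68² = 8105) / 19²
  = 14.8842 · 8105 / 361
  = 334.17
Design effect: 2.12 × 334.17 = 708.44.
Round up → n = 709 per group.

n = 709 per group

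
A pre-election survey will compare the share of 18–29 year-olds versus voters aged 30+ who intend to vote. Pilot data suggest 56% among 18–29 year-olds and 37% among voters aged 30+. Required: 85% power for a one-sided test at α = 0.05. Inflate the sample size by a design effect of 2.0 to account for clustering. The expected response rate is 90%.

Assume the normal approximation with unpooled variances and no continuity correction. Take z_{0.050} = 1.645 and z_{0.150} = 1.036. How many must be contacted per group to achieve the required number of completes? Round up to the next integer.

n = (z_α + z_β)² · [p₁(1−p₁) + p₂(1−p₂)] / (p₁ − p₂)²
  = (1.645 + 1.036)² · (0.56·0.44 + 0.37·0.63) / (0.19)²
  = (2.681)² · (0.2464 + 0.2331) / 0.0361
  = 7.1878 · 0.4795 / 0.0361
  = 95.47
Design effect: 2.0 × 95.47 = 190.94.
Adjust for 90% response: 190.94 / 0.90 = 212.16.
Round up → n = 213 per group.

n = 213 per group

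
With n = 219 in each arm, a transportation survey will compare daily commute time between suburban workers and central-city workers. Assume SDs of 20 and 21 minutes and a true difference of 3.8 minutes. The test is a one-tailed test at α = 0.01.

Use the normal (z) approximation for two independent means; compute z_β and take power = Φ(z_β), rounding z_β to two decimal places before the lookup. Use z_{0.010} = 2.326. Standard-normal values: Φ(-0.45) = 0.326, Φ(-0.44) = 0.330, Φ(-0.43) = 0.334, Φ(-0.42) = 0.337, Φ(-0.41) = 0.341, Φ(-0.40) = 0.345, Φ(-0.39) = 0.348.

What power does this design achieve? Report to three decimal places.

z_β = δ·√(n/(σ₁²+σ₂²)) − z_α
    = 3.8 · √(219/841) − 2.326
    = 3.8 · 0.51030 − 2.326
    = 1.9391 − 2.326 = -0.3869 → -0.39
Power = Φ(-0.39) = 0.348.

Power ≈ 0.348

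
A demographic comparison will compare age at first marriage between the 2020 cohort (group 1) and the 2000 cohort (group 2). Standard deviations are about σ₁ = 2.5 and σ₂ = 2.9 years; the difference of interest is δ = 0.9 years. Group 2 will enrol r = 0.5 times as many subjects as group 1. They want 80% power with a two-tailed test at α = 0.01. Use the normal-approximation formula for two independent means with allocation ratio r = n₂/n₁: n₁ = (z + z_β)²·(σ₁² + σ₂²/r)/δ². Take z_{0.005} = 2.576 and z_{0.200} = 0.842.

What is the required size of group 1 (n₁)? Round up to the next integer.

n₁ = 333

n₁ = (z_{α/2} + z_β)² · (σ₁² + σ₂²/r) / δ²
   = (2.576 + 0.842)² · (2.5² + 2.9²/0.5) / 0.9²
   = 11.6827 · (6.25 + 16.82) / 0.81
   = 11.6827 · 23.07 / 0.81
   = 332.74
Round up → n₁ = 333; n₂ = r·n₁ = 0.5 × 333 = 167.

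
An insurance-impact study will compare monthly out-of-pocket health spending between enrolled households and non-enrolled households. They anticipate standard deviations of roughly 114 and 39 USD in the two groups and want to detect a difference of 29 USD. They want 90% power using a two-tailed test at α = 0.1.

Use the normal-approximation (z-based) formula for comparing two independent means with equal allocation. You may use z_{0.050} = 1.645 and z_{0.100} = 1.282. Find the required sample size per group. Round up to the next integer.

n = 148 per group

n = (z_{α/2} + z_β)² · (σ₁² + σ₂²) / δ²
  = (1.645 + 1.282)² · (114² + 39² = 14517) / 29²
  = 8.5673 · 14517 / 841
  = 147.89
Round up → n = 148 per group.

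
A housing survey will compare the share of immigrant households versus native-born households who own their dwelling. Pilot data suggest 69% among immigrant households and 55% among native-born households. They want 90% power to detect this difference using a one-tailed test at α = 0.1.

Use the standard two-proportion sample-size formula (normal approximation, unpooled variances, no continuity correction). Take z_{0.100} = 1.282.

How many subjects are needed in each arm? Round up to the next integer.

n = 155 per group

n = (z_α + z_β)² · [p₁(1−p₁) + p₂(1−p₂)] / (p₁ − p₂)²
  = (1.282 + 1.282)² · (0.69·0.31 + 0.55·0.45) / (0.14)²
  = (2.564)² · (0.2139 + 0.2475) / 0.0196
  = 6.5741 · 0.4614 / 0.0196
  = 154.76
Round up → n = 155 per group.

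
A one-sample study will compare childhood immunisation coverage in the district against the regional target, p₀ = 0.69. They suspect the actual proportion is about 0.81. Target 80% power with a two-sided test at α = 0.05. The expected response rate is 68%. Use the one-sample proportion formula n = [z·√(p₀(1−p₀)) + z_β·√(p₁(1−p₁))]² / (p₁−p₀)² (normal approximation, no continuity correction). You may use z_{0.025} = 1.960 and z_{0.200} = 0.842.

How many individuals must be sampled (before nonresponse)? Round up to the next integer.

n = 157

n = [z_{α/2}·√(p₀q₀) + z_β·√(p₁q₁)]² / (p₁ − p₀)²
  = [1.960·√(0.69·0.31) + 0.842·√(0.81·0.19)]² / (0.12)²
  = [1.960·0.4625 + 0.842·0.3923]² / 0.0144
  = [1.2368]² / 0.0144
  = 106.23
Adjust for 68% response: 106.23 / 0.68 = 156.22.
Round up → n = 157.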